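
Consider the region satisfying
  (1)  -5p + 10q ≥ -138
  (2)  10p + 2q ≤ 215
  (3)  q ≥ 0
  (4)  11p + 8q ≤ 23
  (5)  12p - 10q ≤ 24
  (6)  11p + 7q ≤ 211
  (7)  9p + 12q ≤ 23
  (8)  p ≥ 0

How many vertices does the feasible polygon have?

Pairwise boundary intersections that survive every other constraint:
  (2, 0)
  (0, 0)
  (211/103, 6/103)
  (23/15, 23/30)
  (0, 23/12)

5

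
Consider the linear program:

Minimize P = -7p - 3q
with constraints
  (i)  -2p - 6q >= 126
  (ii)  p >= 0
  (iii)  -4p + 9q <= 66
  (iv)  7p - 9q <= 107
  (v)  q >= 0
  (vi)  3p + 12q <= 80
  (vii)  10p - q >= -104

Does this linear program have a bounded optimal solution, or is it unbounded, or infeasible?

infeasible

The boundaries p = 0 and q = 0 meet at (0, 0), but that point violates -2p - 6q ≥ 126. Every candidate vertex is excluded by some other constraint, so the feasible region is empty.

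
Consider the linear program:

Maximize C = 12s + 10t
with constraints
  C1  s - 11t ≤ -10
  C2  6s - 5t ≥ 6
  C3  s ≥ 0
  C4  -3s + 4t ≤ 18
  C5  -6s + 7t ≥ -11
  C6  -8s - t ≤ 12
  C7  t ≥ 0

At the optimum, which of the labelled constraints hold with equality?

Vertices and C = 12s + 10t:
  (116/61, 66/61) → C = 2052/61
  (191/59, 71/59) → C = 3002/59
  (38/3, 14) → C = 292
  (170/3, 47) → C = 1150

The maximum is at (170/3, 47). Substituting into each constraint, equality holds for C4 and C5; the remaining constraints have slack.

C4 and C5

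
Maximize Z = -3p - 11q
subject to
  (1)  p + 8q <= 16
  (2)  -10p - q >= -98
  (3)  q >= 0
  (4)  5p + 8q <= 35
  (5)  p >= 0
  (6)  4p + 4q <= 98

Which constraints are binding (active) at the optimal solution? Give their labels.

Extreme points and Z = -3p - 11q:
  (19/4, 45/32) → Z = -951/32
  (0, 2) → Z = -22
  (7, 0) → Z = -21
  (0, 0) → Z = 0

The maximum is at (0, 0). Substituting into each constraint, equality holds for (3) and (5); the remaining constraints have slack.

(3) and (5)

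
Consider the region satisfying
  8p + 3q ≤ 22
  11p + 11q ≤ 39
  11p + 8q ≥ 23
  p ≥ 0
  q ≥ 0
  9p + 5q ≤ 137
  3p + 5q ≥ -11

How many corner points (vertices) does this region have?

The feasible vertices (each the meet of two boundaries and inside every other half-plane) are:
  (25/11, 14/11)
  (11/4, 0)
  (0, 39/11)
  (0, 23/8)
  (23/11, 0)

5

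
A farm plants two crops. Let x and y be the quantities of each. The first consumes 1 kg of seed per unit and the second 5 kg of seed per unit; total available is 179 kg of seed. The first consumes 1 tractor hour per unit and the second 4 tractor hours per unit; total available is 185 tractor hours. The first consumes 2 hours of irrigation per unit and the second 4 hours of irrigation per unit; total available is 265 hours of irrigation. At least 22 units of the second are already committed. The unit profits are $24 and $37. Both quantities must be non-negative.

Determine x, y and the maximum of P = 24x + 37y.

x = 69, y = 22, maximum P = 2470

Extreme points and P = 24x + 37y:
  (0, 179/5) → P = 6623/5
  (0, 22) → P = 814
  (69, 22) → P = 2470

The optimum lies where x + 5y = 179 and y = 22.
Solving simultaneously gives x = 69, y = 22.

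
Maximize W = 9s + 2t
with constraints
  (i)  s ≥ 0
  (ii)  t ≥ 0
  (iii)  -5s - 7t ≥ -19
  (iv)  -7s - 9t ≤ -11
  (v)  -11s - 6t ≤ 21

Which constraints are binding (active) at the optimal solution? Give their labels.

Extreme points and W = 9s + 2t:
  (0, 19/7) → W = 38/7
  (0, 11/9) → W = 22/9
  (19/5, 0) → W = 171/5
  (11/7, 0) → W = 99/7

The maximum is at (19/5, 0). Substituting into each constraint, equality holds for (ii) and (iii); the remaining constraints have slack.

(ii) and (iii)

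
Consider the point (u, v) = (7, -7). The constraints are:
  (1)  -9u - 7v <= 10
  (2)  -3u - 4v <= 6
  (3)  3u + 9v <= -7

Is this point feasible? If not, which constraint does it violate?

not feasible — violates (2)

Constraint (2): -3u - 4v = 7, which is not ≤ 6. All other constraints are satisfied.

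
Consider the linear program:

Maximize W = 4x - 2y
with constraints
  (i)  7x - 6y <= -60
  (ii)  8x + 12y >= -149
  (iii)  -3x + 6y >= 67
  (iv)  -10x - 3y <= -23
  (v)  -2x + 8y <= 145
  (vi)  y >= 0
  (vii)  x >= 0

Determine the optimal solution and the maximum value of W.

x = 195/22, y = 895/44, maximum W = -115/22

Extreme points and W = 4x - 2y:
  (7/4, 289/24) → W = -205/12
  (195/22, 895/44) → W = -115/22
  (0, 67/6) → W = -67/3
  (0, 145/8) → W = -145/4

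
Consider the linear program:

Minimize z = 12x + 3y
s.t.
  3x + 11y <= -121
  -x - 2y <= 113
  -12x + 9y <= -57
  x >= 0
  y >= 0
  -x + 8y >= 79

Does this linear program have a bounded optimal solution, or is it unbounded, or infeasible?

infeasible

The boundaries -12x + 9y = -57 and -x + 8y = 79 meet at (389/29, 335/29), but that point violates 3x + 11y ≤ -121. Every candidate vertex is excluded by some other constraint, so the feasible region is empty.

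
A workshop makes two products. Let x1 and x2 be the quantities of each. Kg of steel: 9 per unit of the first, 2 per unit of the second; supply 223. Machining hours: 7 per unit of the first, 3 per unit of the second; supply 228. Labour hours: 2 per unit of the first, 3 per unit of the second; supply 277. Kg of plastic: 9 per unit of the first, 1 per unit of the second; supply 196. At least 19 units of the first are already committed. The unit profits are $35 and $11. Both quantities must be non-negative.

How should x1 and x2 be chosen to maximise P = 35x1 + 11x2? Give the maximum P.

Corner points and P = 35x1 + 11x2:
  (196/9, 0) → P = 6860/9
  (19, 0) → P = 665
  (19, 25) → P = 940

The binding constraints are 9x1 + x2 = 196 and x1 = 19.
Solving simultaneously gives x1 = 19, x2 = 25.

x1 = 19, x2 = 25, maximum P = 940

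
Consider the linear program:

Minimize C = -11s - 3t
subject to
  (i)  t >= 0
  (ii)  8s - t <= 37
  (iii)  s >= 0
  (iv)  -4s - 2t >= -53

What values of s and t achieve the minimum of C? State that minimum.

Feasible corners and C = -11s - 3t:
  (37/8, 0) → C = -407/8
  (0, 0) → C = 0
  (127/20, 69/5) → C = -445/4
  (0, 53/2) → C = -159/2

s = 127/20, t = 69/5, minimum C = -445/4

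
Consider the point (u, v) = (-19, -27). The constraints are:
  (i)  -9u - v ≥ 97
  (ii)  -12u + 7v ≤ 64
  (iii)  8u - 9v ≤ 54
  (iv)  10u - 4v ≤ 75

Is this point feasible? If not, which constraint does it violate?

Constraint (iii): 8u - 9v = 91, which is not ≤ 54. All other constraints are satisfied.

not feasible — violates (iii)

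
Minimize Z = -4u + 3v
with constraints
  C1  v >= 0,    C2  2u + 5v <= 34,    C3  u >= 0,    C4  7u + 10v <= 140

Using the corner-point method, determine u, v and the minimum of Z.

u = 17, v = 0, minimum Z = -68

At the optimal vertex, v = 0 and 2u + 5v = 34.
Solving simultaneously gives u = 17, v = 0.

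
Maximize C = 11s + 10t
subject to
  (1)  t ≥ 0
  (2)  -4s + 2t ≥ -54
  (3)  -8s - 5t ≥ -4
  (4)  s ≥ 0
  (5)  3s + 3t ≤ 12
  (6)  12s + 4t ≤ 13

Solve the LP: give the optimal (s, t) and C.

s = 0, t = 4/5, maximum C = 8

Extreme points and C = 11s + 10t:
  (1/2, 0) → C = 11/2
  (0, 0) → C = 0
  (0, 4/5) → C = 8

The optimum lies where -8s - 5t = -4 and s = 0.
Solving simultaneously gives s = 0, t = 4/5.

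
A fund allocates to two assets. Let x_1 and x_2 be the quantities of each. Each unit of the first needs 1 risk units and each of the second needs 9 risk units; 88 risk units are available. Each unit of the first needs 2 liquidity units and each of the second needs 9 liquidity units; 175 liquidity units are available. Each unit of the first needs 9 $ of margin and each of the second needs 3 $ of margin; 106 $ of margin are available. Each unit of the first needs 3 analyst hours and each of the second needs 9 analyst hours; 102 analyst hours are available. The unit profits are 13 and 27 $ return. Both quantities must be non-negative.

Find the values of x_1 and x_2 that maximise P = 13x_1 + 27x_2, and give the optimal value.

x_1 = 9, x_2 = 25/3, maximum P = 342

Corner points and P = 13x_1 + 27x_2:
  (0, 0) → P = 0
  (0, 88/9) → P = 264
  (106/9, 0) → P = 1378/9
  (7, 9) → P = 334
  (9, 25/3) → P = 342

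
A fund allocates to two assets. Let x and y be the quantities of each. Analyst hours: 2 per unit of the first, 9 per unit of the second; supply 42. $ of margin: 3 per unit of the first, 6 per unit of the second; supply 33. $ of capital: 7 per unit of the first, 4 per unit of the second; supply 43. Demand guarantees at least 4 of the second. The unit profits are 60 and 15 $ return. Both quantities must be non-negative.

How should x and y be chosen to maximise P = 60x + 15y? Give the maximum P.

x = 3, y = 4, maximum P = 240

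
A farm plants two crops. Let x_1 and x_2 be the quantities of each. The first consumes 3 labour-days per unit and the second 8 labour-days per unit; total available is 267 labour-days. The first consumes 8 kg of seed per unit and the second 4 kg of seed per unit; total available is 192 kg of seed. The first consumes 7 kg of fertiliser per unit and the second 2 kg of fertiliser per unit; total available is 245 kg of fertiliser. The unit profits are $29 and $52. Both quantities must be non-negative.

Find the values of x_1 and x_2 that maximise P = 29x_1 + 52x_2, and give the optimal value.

x_1 = 9, x_2 = 30, maximum P = 1821

Extreme points and P = 29x_1 + 52x_2:
  (0, 0) → P = 0
  (0, 267/8) → P = 3471/2
  (24, 0) → P = 696
  (9, 30) → P = 1821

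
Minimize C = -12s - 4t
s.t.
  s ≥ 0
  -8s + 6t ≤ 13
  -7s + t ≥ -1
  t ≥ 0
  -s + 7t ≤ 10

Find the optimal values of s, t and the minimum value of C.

Extreme points and C = -12s - 4t:
  (0, 0) → C = 0
  (0, 10/7) → C = -40/7
  (1/7, 0) → C = -12/7
  (17/48, 71/48) → C = -61/6

s = 17/48, t = 71/48, minimum C = -61/6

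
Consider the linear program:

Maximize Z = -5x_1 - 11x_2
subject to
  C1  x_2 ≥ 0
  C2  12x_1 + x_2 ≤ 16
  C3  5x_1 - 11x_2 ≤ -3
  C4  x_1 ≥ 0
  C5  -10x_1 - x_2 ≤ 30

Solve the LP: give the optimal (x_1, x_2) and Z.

Extreme points and Z = -5x_1 - 11x_2:
  (173/137, 116/137) → Z = -2141/137
  (0, 16) → Z = -176
  (0, 3/11) → Z = -3

At the optimal vertex, 5x_1 - 11x_2 = -3 and x_1 = 0.
Solving simultaneously gives x_1 = 0, x_2 = 3/11.

x_1 = 0, x_2 = 3/11, maximum Z = -3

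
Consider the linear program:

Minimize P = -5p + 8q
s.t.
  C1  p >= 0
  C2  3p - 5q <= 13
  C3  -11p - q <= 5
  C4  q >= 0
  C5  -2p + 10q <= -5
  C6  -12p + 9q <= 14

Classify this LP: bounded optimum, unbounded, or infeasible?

bounded optimum

Corner points and P = -5p + 8q:
  (13/3, 0) → P = -65/3
  (21/4, 11/20) → P = -437/20
  (5/2, 0) → P = -25/2
The feasible region has finitely many vertices and no improving ray; the minimum is -437/20 at (21/4, 11/20).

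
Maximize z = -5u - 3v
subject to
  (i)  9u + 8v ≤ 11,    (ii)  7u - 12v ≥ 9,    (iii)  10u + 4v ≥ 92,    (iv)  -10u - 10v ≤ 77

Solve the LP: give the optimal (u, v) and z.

Extreme points and z = -5u - 3v:
  (173/11, -359/22) → z = -653/22
  (363/5, -803/10) → z = -1221/10
  (307/15, -169/6) → z = -107/6

The binding constraints are 10u + 4v = 92 and -10u - 10v = 77.
Solving simultaneously gives u = 307/15, v = -169/6.

u = 307/15, v = -169/6, maximum z = -107/6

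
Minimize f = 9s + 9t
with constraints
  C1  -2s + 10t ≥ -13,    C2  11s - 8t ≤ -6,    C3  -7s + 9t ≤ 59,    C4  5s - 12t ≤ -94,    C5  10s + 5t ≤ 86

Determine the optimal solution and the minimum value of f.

Vertices and f = 9s + 9t:
  (46/13, 121/13) → f = 1503/13
  (479/125, 1192/125) → f = 15039/125
  (562/145, 274/29) → f = 17388/145

The binding constraints are -7s + 9t = 59 and 5s - 12t = -94.
Solving simultaneously gives s = 46/13, t = 121/13.

s = 46/13, t = 121/13, minimum f = 1503/13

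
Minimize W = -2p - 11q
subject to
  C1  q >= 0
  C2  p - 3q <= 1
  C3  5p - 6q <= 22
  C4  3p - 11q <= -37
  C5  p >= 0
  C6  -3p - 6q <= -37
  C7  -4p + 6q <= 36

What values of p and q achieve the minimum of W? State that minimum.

p = 58, q = 134/3, minimum W = -1822/3

The binding constraints are 5p - 6q = 22 and -4p + 6q = 36.
Solving simultaneously gives p = 58, q = 134/3.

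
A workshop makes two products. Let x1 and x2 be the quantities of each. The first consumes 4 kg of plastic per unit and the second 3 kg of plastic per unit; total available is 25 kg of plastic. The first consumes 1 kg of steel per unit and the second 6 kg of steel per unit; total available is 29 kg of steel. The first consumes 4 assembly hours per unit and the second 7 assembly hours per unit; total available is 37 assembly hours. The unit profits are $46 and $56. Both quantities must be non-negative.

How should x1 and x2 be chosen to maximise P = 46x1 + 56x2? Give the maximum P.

Vertices and P = 46x1 + 56x2:
  (0, 0) → P = 0
  (0, 29/6) → P = 812/3
  (25/4, 0) → P = 575/2
  (4, 3) → P = 352
  (19/17, 79/17) → P = 5298/17

x1 = 4, x2 = 3, maximum P = 352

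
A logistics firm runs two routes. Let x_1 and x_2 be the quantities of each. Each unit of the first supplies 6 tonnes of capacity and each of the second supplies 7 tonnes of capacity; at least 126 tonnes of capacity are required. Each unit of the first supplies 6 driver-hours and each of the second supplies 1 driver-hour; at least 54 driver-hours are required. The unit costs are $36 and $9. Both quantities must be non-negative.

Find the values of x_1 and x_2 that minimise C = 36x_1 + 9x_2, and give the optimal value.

x_1 = 7, x_2 = 12, minimum C = 360

Extreme points and C = 36x_1 + 9x_2:
  (0, 54) → C = 486
  (21, 0) → C = 756
  (7, 12) → C = 360
The feasible region is unbounded (it extends along (0, 1), (1, 0)), but C strictly increases along every unbounded feasible direction, so there is no improving ray and the minimum is attained at a vertex.

The optimum lies where 6x_1 + 7x_2 = 126 and 6x_1 + x_2 = 54.
Solving simultaneously gives x_1 = 7, x_2 = 12.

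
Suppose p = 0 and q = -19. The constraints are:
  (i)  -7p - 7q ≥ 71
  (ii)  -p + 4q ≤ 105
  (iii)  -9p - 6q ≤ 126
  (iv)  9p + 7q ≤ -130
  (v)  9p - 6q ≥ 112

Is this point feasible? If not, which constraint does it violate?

feasible

(i): 133 ≥ 71 ✓
(ii): -76 ≤ 105 ✓
(iii): 114 ≤ 126 ✓
(iv): -133 ≤ -130 ✓
(v): 114 ≥ 112 ✓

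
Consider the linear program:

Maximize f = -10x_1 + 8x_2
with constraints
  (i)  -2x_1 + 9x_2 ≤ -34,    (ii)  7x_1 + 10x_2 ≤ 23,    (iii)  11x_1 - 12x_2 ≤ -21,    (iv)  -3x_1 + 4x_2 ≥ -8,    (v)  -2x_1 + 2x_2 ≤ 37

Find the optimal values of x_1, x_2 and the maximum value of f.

x_1 = -82, x_2 = -127/2, maximum f = 312

Vertices and f = -10x_1 + 8x_2:
  (-199/25, -416/75) → f = 2642/75
  (-401/14, -71/7) → f = 1437/7
  (-45/2, -151/8) → f = 74
  (-82, -127/2) → f = 312

The binding constraints are -3x_1 + 4x_2 = -8 and -2x_1 + 2x_2 = 37.
Solving simultaneously gives x_1 = -82, x_2 = -127/2.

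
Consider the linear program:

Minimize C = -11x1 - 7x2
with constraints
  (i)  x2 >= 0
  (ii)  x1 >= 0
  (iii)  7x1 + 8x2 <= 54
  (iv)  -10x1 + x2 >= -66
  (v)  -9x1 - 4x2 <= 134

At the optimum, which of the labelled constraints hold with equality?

(iii) and (iv)

Feasible corners and C = -11x1 - 7x2:
  (0, 0) → C = 0
  (33/5, 0) → C = -363/5
  (0, 27/4) → C = -189/4
  (194/29, 26/29) → C = -2316/29

The minimum is at (194/29, 26/29). Substituting into each constraint, equality holds for (iii) and (iv); the remaining constraints have slack.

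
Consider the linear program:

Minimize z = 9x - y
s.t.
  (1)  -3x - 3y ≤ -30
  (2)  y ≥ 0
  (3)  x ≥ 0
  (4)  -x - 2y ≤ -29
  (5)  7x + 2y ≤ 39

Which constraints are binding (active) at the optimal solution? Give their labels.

(3) and (5)

Corner points and z = 9x - y:
  (0, 29/2) → z = -29/2
  (0, 39/2) → z = -39/2
  (5/3, 41/3) → z = 4/3

The minimum is at (0, 39/2). Substituting into each constraint, equality holds for (3) and (5); the remaining constraints have slack.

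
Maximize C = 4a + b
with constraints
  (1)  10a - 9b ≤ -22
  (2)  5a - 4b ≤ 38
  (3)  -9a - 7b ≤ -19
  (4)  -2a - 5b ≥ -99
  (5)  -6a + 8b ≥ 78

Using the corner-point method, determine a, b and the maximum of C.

a = 201/23, b = 375/23, maximum C = 1179/23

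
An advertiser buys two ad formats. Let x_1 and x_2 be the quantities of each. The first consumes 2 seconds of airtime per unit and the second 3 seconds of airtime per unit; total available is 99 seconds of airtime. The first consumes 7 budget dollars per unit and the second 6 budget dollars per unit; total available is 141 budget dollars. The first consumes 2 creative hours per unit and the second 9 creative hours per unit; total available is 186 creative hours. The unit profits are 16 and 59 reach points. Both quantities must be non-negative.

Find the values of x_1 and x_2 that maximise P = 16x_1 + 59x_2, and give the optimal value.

Vertices and P = 16x_1 + 59x_2:
  (0, 0) → P = 0
  (0, 62/3) → P = 3658/3
  (141/7, 0) → P = 2256/7
  (3, 20) → P = 1228

The binding constraints are 7x_1 + 6x_2 = 141 and 2x_1 + 9x_2 = 186.
Solving simultaneously gives x_1 = 3, x_2 = 20.

x_1 = 3, x_2 = 20, maximum P = 1228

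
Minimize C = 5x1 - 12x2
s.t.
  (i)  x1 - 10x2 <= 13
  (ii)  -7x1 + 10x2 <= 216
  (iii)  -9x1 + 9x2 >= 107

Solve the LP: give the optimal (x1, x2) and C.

x1 = 874/27, x2 = 1195/27, minimum C = -9970/27

Feasible corners and C = 5x1 - 12x2:
  (-229/6, -307/60) → C = -3883/30
  (-1187/81, -224/81) → C = -3247/81
  (874/27, 1195/27) → C = -9970/27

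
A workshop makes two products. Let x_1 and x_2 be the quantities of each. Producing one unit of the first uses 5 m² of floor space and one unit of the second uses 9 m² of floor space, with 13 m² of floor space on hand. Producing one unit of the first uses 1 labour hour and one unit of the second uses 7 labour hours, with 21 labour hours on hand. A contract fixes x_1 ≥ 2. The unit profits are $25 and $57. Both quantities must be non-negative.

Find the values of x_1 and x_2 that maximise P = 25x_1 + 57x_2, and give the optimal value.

Feasible corners and P = 25x_1 + 57x_2:
  (13/5, 0) → P = 65
  (2, 0) → P = 50
  (2, 1/3) → P = 69

The binding constraints are 5x_1 + 9x_2 = 13 and x_1 = 2.
Solving simultaneously gives x_1 = 2, x_2 = 1/3.

x_1 = 2, x_2 = 1/3, maximum P = 69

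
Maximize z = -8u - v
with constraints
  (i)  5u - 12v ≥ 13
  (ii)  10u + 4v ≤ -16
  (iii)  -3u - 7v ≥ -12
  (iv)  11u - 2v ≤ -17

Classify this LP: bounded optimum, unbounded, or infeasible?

unbounded

From the feasible point (-115/61, -114/61), moving in the direction (-2, -11) keeps every constraint satisfied while z increases without bound.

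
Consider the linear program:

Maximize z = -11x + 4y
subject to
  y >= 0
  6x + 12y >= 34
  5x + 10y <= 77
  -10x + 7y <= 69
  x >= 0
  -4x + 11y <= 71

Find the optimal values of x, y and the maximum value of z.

Corner points and z = -11x + 4y:
  (17/3, 0) → z = -187/3
  (77/5, 0) → z = -847/5
  (0, 17/6) → z = 34/3
  (137/95, 663/95) → z = 229/19
  (0, 71/11) → z = 284/11

The optimum lies where x = 0 and -4x + 11y = 71.
Solving simultaneously gives x = 0, y = 71/11.

x = 0, y = 71/11, maximum z = 284/11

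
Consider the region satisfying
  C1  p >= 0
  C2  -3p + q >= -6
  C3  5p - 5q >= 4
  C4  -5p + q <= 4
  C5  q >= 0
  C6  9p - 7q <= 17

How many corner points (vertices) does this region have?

Of the 15 pairwise boundary intersections, those satisfying every inequality are:
  (13/5, 9/5)
  (25/12, 1/4)
  (4/5, 0)
  (17/9, 0)

4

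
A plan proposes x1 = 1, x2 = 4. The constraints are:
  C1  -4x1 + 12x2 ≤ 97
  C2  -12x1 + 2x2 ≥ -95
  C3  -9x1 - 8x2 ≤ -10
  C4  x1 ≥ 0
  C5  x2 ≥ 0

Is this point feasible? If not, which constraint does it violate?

C1: 44 ≤ 97 ✓
C2: -4 ≥ -95 ✓
C3: -41 ≤ -10 ✓
C4: 1 ≥ 0 ✓
C5: 4 ≥ 0 ✓

feasible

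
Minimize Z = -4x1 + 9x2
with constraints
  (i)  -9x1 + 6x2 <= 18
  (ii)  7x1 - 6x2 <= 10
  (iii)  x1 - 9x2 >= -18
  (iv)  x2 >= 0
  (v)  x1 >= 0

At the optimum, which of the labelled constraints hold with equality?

(ii) and (iv)

Extreme points and Z = -4x1 + 9x2:
  (66/19, 136/57) → Z = 144/19
  (10/7, 0) → Z = -40/7
  (0, 2) → Z = 18
  (0, 0) → Z = 0

The minimum is at (10/7, 0). Substituting into each constraint, equality holds for (ii) and (iv); the remaining constraints have slack.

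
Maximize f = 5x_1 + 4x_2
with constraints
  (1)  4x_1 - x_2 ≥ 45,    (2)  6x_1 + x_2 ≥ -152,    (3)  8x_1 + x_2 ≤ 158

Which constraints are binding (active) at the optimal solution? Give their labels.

Corner points and f = 5x_1 + 4x_2:
  (-107/10, -439/5) → f = -4047/10
  (203/12, 68/3) → f = 701/4
  (155, -1082) → f = -3553

The maximum is at (203/12, 68/3). Substituting into each constraint, equality holds for (1) and (3); the remaining constraints have slack.

(1) and (3)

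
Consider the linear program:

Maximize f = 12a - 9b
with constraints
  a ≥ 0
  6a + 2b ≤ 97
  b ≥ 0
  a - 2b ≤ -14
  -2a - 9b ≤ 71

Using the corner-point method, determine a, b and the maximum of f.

Corner points and f = 12a - 9b:
  (0, 97/2) → f = -873/2
  (0, 7) → f = -63
  (83/7, 181/14) → f = 363/14

The optimum lies where 6a + 2b = 97 and a - 2b = -14.
Solving simultaneously gives a = 83/7, b = 181/14.

a = 83/7, b = 181/14, maximum f = 363/14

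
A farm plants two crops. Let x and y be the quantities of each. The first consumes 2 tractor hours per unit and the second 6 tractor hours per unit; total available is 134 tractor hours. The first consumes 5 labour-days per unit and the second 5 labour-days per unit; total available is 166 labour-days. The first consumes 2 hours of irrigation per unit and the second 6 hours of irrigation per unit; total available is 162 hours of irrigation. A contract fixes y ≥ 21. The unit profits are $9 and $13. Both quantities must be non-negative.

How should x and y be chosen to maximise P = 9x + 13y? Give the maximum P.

Feasible corners and P = 9x + 13y:
  (0, 67/3) → P = 871/3
  (0, 21) → P = 273
  (4, 21) → P = 309

The binding constraints are 2x + 6y = 134 and y = 21.
Solving simultaneously gives x = 4, y = 21.

x = 4, y = 21, maximum P = 309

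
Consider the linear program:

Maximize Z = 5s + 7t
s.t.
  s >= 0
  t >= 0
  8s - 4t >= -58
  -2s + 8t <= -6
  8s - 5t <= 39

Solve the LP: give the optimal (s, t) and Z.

Vertices and Z = 5s + 7t:
  (3, 0) → Z = 15
  (39/8, 0) → Z = 195/8
  (47/9, 5/9) → Z = 30

s = 47/9, t = 5/9, maximum Z = 30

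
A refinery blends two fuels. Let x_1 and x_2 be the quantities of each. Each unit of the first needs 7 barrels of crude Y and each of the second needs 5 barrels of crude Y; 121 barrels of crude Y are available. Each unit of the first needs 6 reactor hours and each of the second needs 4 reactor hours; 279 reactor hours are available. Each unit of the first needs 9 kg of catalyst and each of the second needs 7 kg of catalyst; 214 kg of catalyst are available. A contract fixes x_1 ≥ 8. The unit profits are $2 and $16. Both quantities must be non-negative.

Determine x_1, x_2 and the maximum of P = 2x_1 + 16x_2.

x_1 = 8, x_2 = 13, maximum P = 224

Extreme points and P = 2x_1 + 16x_2:
  (121/7, 0) → P = 242/7
  (8, 0) → P = 16
  (8, 13) → P = 224

The optimum lies where 7x_1 + 5x_2 = 121 and x_1 = 8.
Solving simultaneously gives x_1 = 8, x_2 = 13.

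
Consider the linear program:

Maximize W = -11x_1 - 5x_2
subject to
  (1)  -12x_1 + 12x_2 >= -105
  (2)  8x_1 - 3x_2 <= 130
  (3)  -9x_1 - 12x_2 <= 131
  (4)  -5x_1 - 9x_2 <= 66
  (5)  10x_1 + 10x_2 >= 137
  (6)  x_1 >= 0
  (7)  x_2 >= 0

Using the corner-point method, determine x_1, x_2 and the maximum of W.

x_1 = 0, x_2 = 137/10, maximum W = -137/2

Feasible corners and W = -11x_1 - 5x_2:
  (83/4, 12) → W = -1153/4
  (449/40, 99/40) → W = -2717/20
  (0, 137/10) → W = -137/2
The feasible region is unbounded (it extends along (0, 1), (3, 8)), but W strictly decreases along every unbounded feasible direction, so there is no improving ray and the maximum is attained at a vertex.

At the optimal vertex, 10x_1 + 10x_2 = 137 and x_1 = 0.
Solving simultaneously gives x_1 = 0, x_2 = 137/10.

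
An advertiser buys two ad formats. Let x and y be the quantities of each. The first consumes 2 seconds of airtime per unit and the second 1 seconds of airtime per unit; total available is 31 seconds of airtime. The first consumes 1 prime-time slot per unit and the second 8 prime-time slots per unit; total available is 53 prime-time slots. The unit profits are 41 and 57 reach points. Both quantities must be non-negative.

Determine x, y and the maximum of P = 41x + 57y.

Corner points and P = 41x + 57y:
  (0, 0) → P = 0
  (0, 53/8) → P = 3021/8
  (31/2, 0) → P = 1271/2
  (13, 5) → P = 818

x = 13, y = 5, maximum P = 818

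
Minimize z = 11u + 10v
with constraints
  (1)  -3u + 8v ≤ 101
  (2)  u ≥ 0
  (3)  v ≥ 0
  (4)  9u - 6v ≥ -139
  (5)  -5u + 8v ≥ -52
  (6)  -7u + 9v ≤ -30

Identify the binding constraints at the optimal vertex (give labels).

(3) and (6)

Vertices and z = 11u + 10v:
  (153/2, 661/16) → z = 10037/8
  (1149/29, 797/29) → z = 20609/29
  (52/5, 0) → z = 572/5
  (30/7, 0) → z = 330/7

The minimum is at (30/7, 0). Substituting into each constraint, equality holds for (3) and (6); the remaining constraints have slack.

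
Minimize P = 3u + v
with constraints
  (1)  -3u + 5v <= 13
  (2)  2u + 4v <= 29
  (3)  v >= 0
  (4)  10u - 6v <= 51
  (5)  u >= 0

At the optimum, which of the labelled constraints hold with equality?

Vertices and P = 3u + v:
  (93/22, 113/22) → P = 196/11
  (0, 13/5) → P = 13/5
  (189/26, 47/13) → P = 661/26
  (51/10, 0) → P = 153/10
  (0, 0) → P = 0

The minimum is at (0, 0). Substituting into each constraint, equality holds for (3) and (5); the remaining constraints have slack.

(3) and (5)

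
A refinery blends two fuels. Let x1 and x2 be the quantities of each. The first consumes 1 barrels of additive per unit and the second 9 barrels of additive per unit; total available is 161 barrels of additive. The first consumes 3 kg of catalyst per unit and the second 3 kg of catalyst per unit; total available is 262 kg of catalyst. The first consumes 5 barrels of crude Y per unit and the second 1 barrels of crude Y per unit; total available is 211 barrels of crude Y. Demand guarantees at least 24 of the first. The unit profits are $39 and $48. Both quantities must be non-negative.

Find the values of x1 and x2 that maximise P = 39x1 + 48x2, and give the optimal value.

x1 = 79/2, x2 = 27/2, maximum P = 4377/2

Vertices and P = 39x1 + 48x2:
  (211/5, 0) → P = 8229/5
  (24, 0) → P = 936
  (79/2, 27/2) → P = 4377/2
  (24, 137/9) → P = 5000/3

The optimum lies where x1 + 9x2 = 161 and 5x1 + x2 = 211.
Solving simultaneously gives x1 = 79/2, x2 = 27/2.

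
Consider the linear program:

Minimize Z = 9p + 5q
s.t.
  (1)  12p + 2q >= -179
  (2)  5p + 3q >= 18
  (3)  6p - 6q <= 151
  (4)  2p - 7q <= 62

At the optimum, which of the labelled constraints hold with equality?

Vertices and Z = 9p + 5q:
  (-573/26, 1111/26) → Z = 199/13
  (312/41, -274/41) → Z = 1438/41
  (137/6, -7/3) → Z = 1163/6
The feasible region is unbounded (it extends along (1, 1), (-1, 6)), but Z strictly increases along every unbounded feasible direction, so there is no improving ray and the minimum is attained at a vertex.

The minimum is at (-573/26, 1111/26). Substituting into each constraint, equality holds for (1) and (2); the remaining constraints have slack.

(1) and (2)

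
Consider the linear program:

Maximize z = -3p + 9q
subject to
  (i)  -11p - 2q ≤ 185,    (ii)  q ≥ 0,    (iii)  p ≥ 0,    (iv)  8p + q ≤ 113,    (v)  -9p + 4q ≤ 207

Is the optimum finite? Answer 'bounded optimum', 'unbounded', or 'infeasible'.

bounded optimum

Vertices and z = -3p + 9q:
  (0, 0) → z = 0
  (113/8, 0) → z = -339/8
  (0, 207/4) → z = 1863/4
  (245/41, 2673/41) → z = 23322/41
The feasible region has finitely many vertices and no improving ray; the maximum is 23322/41 at (245/41, 2673/41).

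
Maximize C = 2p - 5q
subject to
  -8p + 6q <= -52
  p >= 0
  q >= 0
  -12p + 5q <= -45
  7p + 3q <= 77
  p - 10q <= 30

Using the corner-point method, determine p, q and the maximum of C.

The binding constraints are q = 0 and 7p + 3q = 77.
Solving simultaneously gives p = 11, q = 0.

p = 11, q = 0, maximum C = 22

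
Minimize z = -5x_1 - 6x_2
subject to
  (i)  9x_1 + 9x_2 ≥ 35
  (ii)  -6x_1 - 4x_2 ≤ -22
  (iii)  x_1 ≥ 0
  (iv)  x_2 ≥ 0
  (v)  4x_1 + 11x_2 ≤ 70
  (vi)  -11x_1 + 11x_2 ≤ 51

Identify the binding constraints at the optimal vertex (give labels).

(iv) and (v)

Vertices and z = -5x_1 - 6x_2:
  (29/9, 2/3) → z = -181/9
  (35/9, 0) → z = -175/9
  (19/55, 274/55) → z = -1739/55
  (35/2, 0) → z = -175/2
  (19/15, 974/165) → z = -6889/165

The minimum is at (35/2, 0). Substituting into each constraint, equality holds for (iv) and (v); the remaining constraints have slack.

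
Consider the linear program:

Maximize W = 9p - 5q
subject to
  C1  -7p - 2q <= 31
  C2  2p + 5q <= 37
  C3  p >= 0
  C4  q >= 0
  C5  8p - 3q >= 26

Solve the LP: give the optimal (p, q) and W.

Vertices and W = 9p - 5q:
  (37/2, 0) → W = 333/2
  (241/46, 122/23) → W = 949/46
  (13/4, 0) → W = 117/4

At the optimal vertex, 2p + 5q = 37 and q = 0.
Solving simultaneously gives p = 37/2, q = 0.

p = 37/2, q = 0, maximum W = 333/2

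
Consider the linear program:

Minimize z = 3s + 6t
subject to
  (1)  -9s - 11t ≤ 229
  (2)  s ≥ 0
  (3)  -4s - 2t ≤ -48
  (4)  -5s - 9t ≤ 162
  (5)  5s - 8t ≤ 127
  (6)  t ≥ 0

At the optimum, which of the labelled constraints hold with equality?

(3) and (6)

Corner points and z = 3s + 6t:
  (0, 24) → z = 144
  (12, 0) → z = 36
  (127/5, 0) → z = 381/5
The feasible region is unbounded (it extends along (0, 1), (8, 5)), but z strictly increases along every unbounded feasible direction, so there is no improving ray and the minimum is attained at a vertex.

The minimum is at (12, 0). Substituting into each constraint, equality holds for (3) and (6); the remaining constraints have slack.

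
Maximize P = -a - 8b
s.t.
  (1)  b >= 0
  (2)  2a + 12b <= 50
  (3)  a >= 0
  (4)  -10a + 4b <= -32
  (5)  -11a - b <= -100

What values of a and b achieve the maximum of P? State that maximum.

a = 100/11, b = 0, maximum P = -100/11

Corner points and P = -a - 8b:
  (25, 0) → P = -25
  (100/11, 0) → P = -100/11
  (115/13, 35/13) → P = -395/13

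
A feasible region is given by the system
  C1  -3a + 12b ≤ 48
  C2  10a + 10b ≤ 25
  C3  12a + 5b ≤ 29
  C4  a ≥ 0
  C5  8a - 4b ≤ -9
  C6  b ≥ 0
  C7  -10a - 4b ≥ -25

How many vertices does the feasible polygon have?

The feasible vertices (each the meet of two boundaries and inside every other half-plane) are:
  (0, 5/2)
  (1/12, 29/12)
  (0, 9/4)

3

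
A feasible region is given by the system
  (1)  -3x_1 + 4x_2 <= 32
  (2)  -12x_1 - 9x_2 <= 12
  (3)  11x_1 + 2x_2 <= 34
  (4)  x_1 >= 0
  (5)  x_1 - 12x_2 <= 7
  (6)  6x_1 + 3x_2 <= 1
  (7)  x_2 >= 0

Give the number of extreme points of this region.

Of the 21 pairwise boundary intersections, those satisfying every inequality are:
  (0, 1/3)
  (0, 0)
  (1/6, 0)

3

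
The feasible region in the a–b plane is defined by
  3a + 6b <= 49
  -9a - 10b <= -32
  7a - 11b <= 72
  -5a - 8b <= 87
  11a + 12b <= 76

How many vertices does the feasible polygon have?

Of the 10 pairwise boundary intersections, those satisfying every inequality are:
  (-149/12, 115/8)
  (-22/5, 311/30)
  (1072/169, -424/169)
  (340/41, -52/41)

4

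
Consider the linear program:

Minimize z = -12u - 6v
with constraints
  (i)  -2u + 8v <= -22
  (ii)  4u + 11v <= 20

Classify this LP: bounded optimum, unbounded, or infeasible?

unbounded

From the feasible point (67/9, -8/9), moving in the direction (11, -4) keeps every constraint satisfied while z decreases without bound.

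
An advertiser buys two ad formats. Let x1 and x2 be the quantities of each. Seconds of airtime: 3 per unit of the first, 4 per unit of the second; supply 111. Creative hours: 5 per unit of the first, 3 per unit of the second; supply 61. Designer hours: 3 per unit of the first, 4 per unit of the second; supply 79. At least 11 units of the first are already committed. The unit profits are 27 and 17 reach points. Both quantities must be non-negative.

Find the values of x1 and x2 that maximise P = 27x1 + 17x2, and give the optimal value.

x1 = 11, x2 = 2, maximum P = 331

Vertices and P = 27x1 + 17x2:
  (61/5, 0) → P = 1647/5
  (11, 0) → P = 297
  (11, 2) → P = 331

At the optimal vertex, 5x1 + 3x2 = 61 and x1 = 11.
Solving simultaneously gives x1 = 11, x2 = 2.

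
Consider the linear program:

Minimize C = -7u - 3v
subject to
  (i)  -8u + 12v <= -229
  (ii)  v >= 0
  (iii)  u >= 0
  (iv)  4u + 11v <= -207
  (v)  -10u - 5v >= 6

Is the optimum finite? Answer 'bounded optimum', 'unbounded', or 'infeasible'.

The boundaries -8u + 12v = -229 and u = 0 meet at (0, -229/12), but that point violates v ≥ 0. Every candidate vertex is excluded by some other constraint, so the feasible region is empty.

infeasible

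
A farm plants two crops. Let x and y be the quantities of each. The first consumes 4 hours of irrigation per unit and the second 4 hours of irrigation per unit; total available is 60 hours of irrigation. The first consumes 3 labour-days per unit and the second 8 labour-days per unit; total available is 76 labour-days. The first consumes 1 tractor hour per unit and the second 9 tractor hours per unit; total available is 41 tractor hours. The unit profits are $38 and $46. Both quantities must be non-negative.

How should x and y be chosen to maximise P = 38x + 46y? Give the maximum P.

The binding constraints are 4x + 4y = 60 and x + 9y = 41.
Solving simultaneously gives x = 47/4, y = 13/4.

x = 47/4, y = 13/4, maximum P = 596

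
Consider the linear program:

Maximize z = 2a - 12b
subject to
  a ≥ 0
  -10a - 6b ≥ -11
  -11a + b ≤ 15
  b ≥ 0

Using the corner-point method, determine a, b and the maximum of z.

a = 11/10, b = 0, maximum z = 11/5

Vertices and z = 2a - 12b:
  (0, 11/6) → z = -22
  (0, 0) → z = 0
  (11/10, 0) → z = 11/5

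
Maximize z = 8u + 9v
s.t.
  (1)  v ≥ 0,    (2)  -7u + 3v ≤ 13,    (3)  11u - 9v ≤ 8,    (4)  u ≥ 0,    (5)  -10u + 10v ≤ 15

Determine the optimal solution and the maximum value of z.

u = 43/4, v = 49/4, maximum z = 785/4

Extreme points and z = 8u + 9v:
  (8/11, 0) → z = 64/11
  (0, 0) → z = 0
  (43/4, 49/4) → z = 785/4
  (0, 3/2) → z = 27/2

At the optimal vertex, 11u - 9v = 8 and -10u + 10v = 15.
Solving simultaneously gives u = 43/4, v = 49/4.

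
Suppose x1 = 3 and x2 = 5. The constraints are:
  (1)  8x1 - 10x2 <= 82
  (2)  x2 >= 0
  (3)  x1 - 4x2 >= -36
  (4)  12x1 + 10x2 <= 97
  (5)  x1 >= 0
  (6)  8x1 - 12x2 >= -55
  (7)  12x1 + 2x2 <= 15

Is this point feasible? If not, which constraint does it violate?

not feasible — violates (7)

Constraint (7): 12x1 + 2x2 = 46, which is not ≤ 15. All other constraints are satisfied.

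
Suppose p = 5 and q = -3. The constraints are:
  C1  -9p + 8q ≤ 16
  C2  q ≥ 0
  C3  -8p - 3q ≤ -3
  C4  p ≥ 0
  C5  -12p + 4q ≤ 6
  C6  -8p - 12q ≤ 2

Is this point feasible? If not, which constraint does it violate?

Constraint C2: q = -3, which is not ≥ 0. All other constraints are satisfied.

not feasible — violates C2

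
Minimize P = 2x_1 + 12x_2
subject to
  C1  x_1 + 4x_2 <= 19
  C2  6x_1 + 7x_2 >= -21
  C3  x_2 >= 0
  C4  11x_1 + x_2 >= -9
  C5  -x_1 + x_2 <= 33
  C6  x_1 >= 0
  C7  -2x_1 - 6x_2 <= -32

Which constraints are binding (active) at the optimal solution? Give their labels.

Corner points and P = 2x_1 + 12x_2:
  (19, 0) → P = 38
  (7, 3) → P = 50
  (16, 0) → P = 32

The minimum is at (16, 0). Substituting into each constraint, equality holds for C3 and C7; the remaining constraints have slack.

C3 and C7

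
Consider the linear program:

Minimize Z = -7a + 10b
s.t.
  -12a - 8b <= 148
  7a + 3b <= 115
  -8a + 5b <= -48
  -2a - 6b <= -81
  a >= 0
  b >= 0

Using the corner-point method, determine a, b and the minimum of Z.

Extreme points and Z = -7a + 10b:
  (719/59, 584/59) → Z = 807/59
  (149/12, 337/36) → Z = 241/36
  (693/58, 276/29) → Z = 669/58

The optimum lies where 7a + 3b = 115 and -2a - 6b = -81.
Solving simultaneously gives a = 149/12, b = 337/36.

a = 149/12, b = 337/36, minimum Z = 241/36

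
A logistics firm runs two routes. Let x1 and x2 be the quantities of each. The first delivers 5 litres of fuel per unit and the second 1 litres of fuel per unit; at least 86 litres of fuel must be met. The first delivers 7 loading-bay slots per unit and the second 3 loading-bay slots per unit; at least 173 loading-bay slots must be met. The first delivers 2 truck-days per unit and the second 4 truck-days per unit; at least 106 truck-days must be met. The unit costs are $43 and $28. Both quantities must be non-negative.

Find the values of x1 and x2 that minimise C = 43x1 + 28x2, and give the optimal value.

x1 = 17, x2 = 18, minimum C = 1235

Extreme points and C = 43x1 + 28x2:
  (0, 86) → C = 2408
  (53, 0) → C = 2279
  (85/8, 263/8) → C = 11019/8
  (17, 18) → C = 1235
The feasible region is unbounded (it extends along (0, 1), (1, 0)), but C strictly increases along every unbounded feasible direction, so there is no improving ray and the minimum is attained at a vertex.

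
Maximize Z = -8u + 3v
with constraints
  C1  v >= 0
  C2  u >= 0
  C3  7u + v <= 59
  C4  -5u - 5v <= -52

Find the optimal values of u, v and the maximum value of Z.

Corner points and Z = -8u + 3v:
  (0, 59) → Z = 177
  (0, 52/5) → Z = 156/5
  (81/10, 23/10) → Z = -579/10

u = 0, v = 59, maximum Z = 177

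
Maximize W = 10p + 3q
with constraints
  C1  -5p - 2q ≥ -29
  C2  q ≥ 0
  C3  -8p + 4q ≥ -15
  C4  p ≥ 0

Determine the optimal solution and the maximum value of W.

Extreme points and W = 10p + 3q:
  (73/18, 157/36) → W = 1931/36
  (0, 29/2) → W = 87/2
  (15/8, 0) → W = 75/4
  (0, 0) → W = 0

The optimum lies where -5p - 2q = -29 and -8p + 4q = -15.
Solving simultaneously gives p = 73/18, q = 157/36.

p = 73/18, q = 157/36, maximum W = 1931/36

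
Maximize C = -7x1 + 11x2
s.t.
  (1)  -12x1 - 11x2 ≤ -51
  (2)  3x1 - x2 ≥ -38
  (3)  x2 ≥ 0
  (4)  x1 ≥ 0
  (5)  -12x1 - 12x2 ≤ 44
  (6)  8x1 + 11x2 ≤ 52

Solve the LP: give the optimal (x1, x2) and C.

x1 = 0, x2 = 52/11, maximum C = 52

Extreme points and C = -7x1 + 11x2:
  (17/4, 0) → C = -119/4
  (0, 51/11) → C = 51
  (13/2, 0) → C = -91/2
  (0, 52/11) → C = 52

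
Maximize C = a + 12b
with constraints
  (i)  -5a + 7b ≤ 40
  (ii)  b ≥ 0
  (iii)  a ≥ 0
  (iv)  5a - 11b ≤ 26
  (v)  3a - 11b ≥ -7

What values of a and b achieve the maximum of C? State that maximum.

Corner points and C = a + 12b:
  (0, 0) → C = 0
  (26/5, 0) → C = 26/5
  (0, 7/11) → C = 84/11
  (33/2, 113/22) → C = 1719/22

At the optimal vertex, 5a - 11b = 26 and 3a - 11b = -7.
Solving simultaneously gives a = 33/2, b = 113/22.

a = 33/2, b = 113/22, maximum C = 1719/22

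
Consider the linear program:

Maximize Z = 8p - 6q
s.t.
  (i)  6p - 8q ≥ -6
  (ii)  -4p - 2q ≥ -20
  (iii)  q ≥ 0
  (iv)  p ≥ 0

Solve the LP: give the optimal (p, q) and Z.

Vertices and Z = 8p - 6q:
  (37/11, 36/11) → Z = 80/11
  (0, 3/4) → Z = -9/2
  (5, 0) → Z = 40
  (0, 0) → Z = 0

p = 5, q = 0, maximum Z = 40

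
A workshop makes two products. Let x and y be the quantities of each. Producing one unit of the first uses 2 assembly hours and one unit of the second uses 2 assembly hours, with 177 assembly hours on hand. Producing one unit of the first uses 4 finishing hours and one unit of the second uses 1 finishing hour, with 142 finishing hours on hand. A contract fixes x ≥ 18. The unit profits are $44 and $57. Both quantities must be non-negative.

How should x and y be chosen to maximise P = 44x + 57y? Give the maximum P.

Extreme points and P = 44x + 57y:
  (71/2, 0) → P = 1562
  (18, 0) → P = 792
  (18, 70) → P = 4782

The binding constraints are 4x + y = 142 and x = 18.
Solving simultaneously gives x = 18, y = 70.

x = 18, y = 70, maximum P = 4782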